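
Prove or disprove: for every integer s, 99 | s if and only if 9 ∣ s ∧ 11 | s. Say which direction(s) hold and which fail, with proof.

Both directions hold.

(←) Suppose 9 ∣ s and 11 ∣ s. Any common multiple of 9 and 11 is a multiple of their lcm; here gcd(9, 11) = 1, so lcm(9, 11) = 9·11 = 99, so 99 ∣ s.

(→) If 99 ∣ s, write s = 99q. Since 99 = 11·9, s = 9·(11q), so 9 ∣ s; and since 99 = 9·11, s = 11·(9q), so 11 ∣ s.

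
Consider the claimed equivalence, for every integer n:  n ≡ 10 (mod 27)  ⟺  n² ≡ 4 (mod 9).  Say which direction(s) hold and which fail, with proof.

(⇒) fails and (⇐) fails.

Forward direction. This fails: take n = 10. Then 10 ≡ 10 (mod 27), but 10² = 100 ≡ 1 (mod 9), not 4.

Converse. This fails: take n = 2. Then 2² = 4 ≡ 4 (mod 9), yet 2 ≡ 2 (mod 27), not 10.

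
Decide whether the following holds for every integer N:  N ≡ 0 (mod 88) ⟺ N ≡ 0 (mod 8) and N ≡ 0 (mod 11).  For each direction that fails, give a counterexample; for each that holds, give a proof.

Both directions hold; the statement is true.

Forward direction. Suppose N ≡ 0 (mod 88); write N = 88j + 0. Since 8 ∣ 88, reducing mod 8 gives N ≡ 0 (mod 8); since 11 ∣ 88, reducing mod 11 gives N ≡ 0 (mod 11).

Converse. If N ≡ 0 (mod 8) and N ≡ 0 (mod 11), then by the Chinese remainder theorem N ≡ 0 (mod 88). This is exactly N ≡ 0 (mod 88).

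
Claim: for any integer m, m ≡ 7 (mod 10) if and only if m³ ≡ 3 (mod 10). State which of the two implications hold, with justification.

Both directions hold.

(⇒) Suppose m ≡ 7 (mod 10). Write m = 10j + 7. Then (10j + 7)³ = 1000j³ + 2100j² + 1470j + 343 = 10(100j³ + 210j² + 147j + 34) + 3, so m³ ≡ 3 (mod 10).

(⇐) For the converse, argue contrapositively. If m ≢ 7 (mod 10), then m is congruent to one of 0, 1, 2, 3, 4, 5, 6, 8, 9 modulo 10, and these give m³ ≡ 0, 1, 8, 7, 4, 5, 6, 2, 9 respectively — never 3.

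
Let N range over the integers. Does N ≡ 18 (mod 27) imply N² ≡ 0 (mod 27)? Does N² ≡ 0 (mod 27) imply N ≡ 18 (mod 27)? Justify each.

[⇒] Suppose N ≡ 18 (mod 27). Write N = 27j + 18. Then (27j + 18)² = 729j² + 972j + 324 = 27(27j² + 36j + 12) + 0, so N² ≡ 0 (mod 27).

[⇐] This fails: take N = 0. Then 0² = 0 ≡ 0 (mod 27), yet 0 ≡ 0 (mod 27), not 18.

(⇒) holds; (⇐) fails.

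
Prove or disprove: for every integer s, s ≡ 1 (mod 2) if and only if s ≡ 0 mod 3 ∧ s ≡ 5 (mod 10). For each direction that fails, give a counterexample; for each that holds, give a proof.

(→) This fails: s = 1 gives 1 ≡ 1 (mod 2) but 1 ≡ 1 (mod 3), so the conjunction on the right does not hold.

(←) Conversely, if s ≡ 0 (mod 3) and s ≡ 5 (mod 10), then by the Chinese remainder theorem s ≡ 15 (mod 30). Since 15 ≡ 1 (mod 2) and 2 ∣ 30, we get s ≡ 1 (mod 2).

Only the converse holds.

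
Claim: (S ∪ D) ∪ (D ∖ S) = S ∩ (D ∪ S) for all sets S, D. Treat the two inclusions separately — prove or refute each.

(⊆) This inclusion fails. Take S = ∅, D = {1}; then 1 ∈ (S ∪ D) ∪ (D ∖ S) but 1 ∉ S ∩ (D ∪ S).

(⊇) Let x ∈ S ∩ (D ∪ S). Then either x ∈ S and x ∉ D; or x ∈ S ∩ D. In each case x ∈ (S ∪ D) ∪ (D ∖ S), so S ∩ (D ∪ S) ⊆ (S ∪ D) ∪ (D ∖ S).

(⊆) fails; (⊇) holds.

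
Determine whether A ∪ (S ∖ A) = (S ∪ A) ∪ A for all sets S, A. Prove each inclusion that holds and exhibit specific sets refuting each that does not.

The two sets are equal.

(⟹) Let x ∈ A ∪ (S ∖ A). Then either x ∈ S and x ∉ A; or x ∈ A and x ∉ S; or x ∈ S ∩ A. In each case x ∈ (S ∪ A) ∪ A, so A ∪ (S ∖ A) ⊆ (S ∪ A) ∪ A.

(⟸) Let x ∈ (S ∪ A) ∪ A. Then either x ∈ S and x ∉ A; or x ∈ A and x ∉ S; or x ∈ S ∩ A. In each case x ∈ A ∪ (S ∖ A), so (S ∪ A) ∪ A ⊆ A ∪ (S ∖ A).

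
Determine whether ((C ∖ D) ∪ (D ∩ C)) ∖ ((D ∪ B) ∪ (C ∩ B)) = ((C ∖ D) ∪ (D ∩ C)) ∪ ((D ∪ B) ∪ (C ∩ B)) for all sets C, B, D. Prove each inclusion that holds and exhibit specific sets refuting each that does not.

The sets are not equal: only the forward inclusion holds.

Reverse inclusion. This inclusion fails. Take C = ∅, B = {1}, D = ∅; then 1 ∈ ((C ∖ D) ∪ (D ∩ C)) ∪ ((D ∪ B) ∪ (C ∩ B)) but 1 ∉ ((C ∖ D) ∪ (D ∩ C)) ∖ ((D ∪ B) ∪ (C ∩ B)).

Forward inclusion. Let x ∈ ((C ∖ D) ∪ (D ∩ C)) ∖ ((D ∪ B) ∪ (C ∩ B)). Then x ∈ C and x ∉ B, D, from which x ∈ ((C ∖ D) ∪ (D ∩ C)) ∪ ((D ∪ B) ∪ (C ∩ B)).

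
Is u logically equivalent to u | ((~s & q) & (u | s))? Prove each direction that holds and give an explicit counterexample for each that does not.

Both directions hold.

(→) Assume the antecedent. If u is true, u | ((~s & q) & (u | s)) reduces to true regardless of the other variables. If u is false, the antecedent cannot hold. Either way u | ((~s & q) & (u | s)) holds.

(←) Assume the antecedent. If u is true, u reduces to true regardless of the other variables. If u is false, the antecedent cannot hold. Either way u holds.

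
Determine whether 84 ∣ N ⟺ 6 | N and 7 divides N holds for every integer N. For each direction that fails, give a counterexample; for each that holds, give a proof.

(⇒) holds; (⇐) fails.

Forward direction. If 84 ∣ N, write N = 84q. Since 84 = 14·6, N = 6·(14q), so 6 ∣ N; and since 84 = 12·7, N = 7·(12q), so 7 ∣ N.

Converse. This fails: take N = 42. Both 6 ∣ 42 and 7 ∣ 42, yet 42 is not a multiple of 84 (since 42 = 0·84 + 42), so 84 ∤ 42.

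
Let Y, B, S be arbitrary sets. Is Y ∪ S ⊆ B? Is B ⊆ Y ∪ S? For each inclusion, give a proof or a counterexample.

(⊆) fails and (⊇) fails.

Forward inclusion. This inclusion fails. Take Y = {1}, B = ∅, S = ∅; then 1 ∈ Y ∪ S but 1 ∉ B.

Reverse inclusion. This inclusion fails. Take Y = ∅, B = {1}, S = ∅; then 1 ∈ B but 1 ∉ Y ∪ S.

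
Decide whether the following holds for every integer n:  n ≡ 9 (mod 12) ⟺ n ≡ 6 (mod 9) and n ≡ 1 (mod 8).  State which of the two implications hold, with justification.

(→) This fails: n = 69 gives 69 ≡ 9 (mod 12) but 69 ≡ 5 (mod 8), so the conjunction on the right does not hold.

(←) Conversely, if n ≡ 6 (mod 9) and n ≡ 1 (mod 8), then by the Chinese remainder theorem n ≡ 33 (mod 72). Since 33 ≡ 9 (mod 12) and 12 ∣ 72, we get n ≡ 9 (mod 12).

Only the reverse direction holds.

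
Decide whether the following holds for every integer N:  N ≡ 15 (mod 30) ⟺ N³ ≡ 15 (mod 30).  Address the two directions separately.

Both directions hold.

[⇒] Suppose N ≡ 15 (mod 30). Write N = 30j + 15. Then (30j + 15)³ = 27000j³ + 40500j² + 20250j + 3375 = 30(900j³ + 1350j² + 675j + 112) + 15, so N³ ≡ 15 (mod 30).

[⇐] Conversely, suppose N³ ≡ 15 (mod 30). The only residue r in {0, …, 29} with r³ ≡ 15 (mod 30) is r = 15, so N ≡ 15 (mod 30).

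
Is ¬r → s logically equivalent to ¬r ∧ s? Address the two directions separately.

The forward direction fails; the converse holds.

(⟸) Assume the antecedent. If r is true, the antecedent cannot hold. If r is false, the antecedent forces (r = F, s = T), and ¬r → s holds there. Either way ¬r → s holds.

(⟹) This fails. Under r = T, s = F, the left side is true but the right side is false.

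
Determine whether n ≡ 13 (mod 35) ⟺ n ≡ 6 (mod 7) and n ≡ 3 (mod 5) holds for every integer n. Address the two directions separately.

Both directions hold; the statement is true.

[⇒] Suppose n ≡ 13 (mod 35); write n = 35j + 13. Since 7 ∣ 35, reducing mod 7 gives n ≡ 13 ≡ 6 (mod 7); since 5 ∣ 35, reducing mod 5 gives n ≡ 13 ≡ 3 (mod 5).

[⇐] Conversely, if n ≡ 6 (mod 7) and n ≡ 3 (mod 5), then by the Chinese remainder theorem n ≡ 13 (mod 35). This is exactly n ≡ 13 (mod 35).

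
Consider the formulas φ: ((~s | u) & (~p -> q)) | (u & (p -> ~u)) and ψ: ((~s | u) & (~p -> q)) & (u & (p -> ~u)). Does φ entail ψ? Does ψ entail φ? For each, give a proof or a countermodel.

(⇒) This fails. Under p = T, q = F, u = F, s = F, the left side is true but the right side is false.

(⇐) Assume the antecedent. If p is true, the antecedent cannot hold. If p is false, the antecedent forces (p = F, q = T, u = T, s = F) or (p = F, q = T, u = T, s = T), and the consequent holds there. Either way the consequent holds.

The forward direction fails; the converse holds.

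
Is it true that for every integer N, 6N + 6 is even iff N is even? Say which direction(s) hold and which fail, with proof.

Only the converse holds.

[⇒] This fails: take N = 1. Then 6N + 6 = 12, which is even, yet N = 1 is odd, not even.

[⇐] Suppose N is even. Since 6 is even, 6N is even for every N, so 6N + 6 has the same parity as 6, which is even. Hence 6N + 6 is even.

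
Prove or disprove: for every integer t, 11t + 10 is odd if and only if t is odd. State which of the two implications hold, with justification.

Both directions hold.

[⇒] Suppose 11t + 10 is odd. Since 11 is odd, 11t and t have the same parity, so 11t + 10 ≡ t + 10 (mod 2). As 10 is even, 11t + 10 is odd exactly when t is odd. Thus t is odd.

[⇐] Conversely, suppose t is odd; write t = 2j + 1. Then 11t + 10 = 11·(2j + 1) + 10 = 2·11j + 21, which is odd.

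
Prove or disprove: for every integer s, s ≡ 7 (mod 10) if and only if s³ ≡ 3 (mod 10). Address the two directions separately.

(⇒) Suppose s ≡ 7 (mod 10). Write s = 10j + 7. Then (10j + 7)³ = 1000j³ + 2100j² + 1470j + 343 = 10(100j³ + 210j² + 147j + 34) + 3, so s³ ≡ 3 (mod 10).

(⇐) For the converse, argue contrapositively. If s ≢ 7 (mod 10), then s is congruent to one of 0, 1, 2, 3, 4, 5, 6, 8, 9 modulo 10, and these give s³ ≡ 0, 1, 8, 7, 4, 5, 6, 2, 9 respectively — never 3.

Equivalent; both directions hold.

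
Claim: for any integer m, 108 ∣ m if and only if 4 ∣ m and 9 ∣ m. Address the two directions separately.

(⇒) holds; (⇐) fails.

Forward direction. If 108 ∣ m, write m = 108q. Since 108 = 27·4, m = 4·(27q), so 4 ∣ m; and since 108 = 12·9, m = 9·(12q), so 9 ∣ m.

Converse. This fails: take m = 36. Both 4 ∣ 36 and 9 ∣ 36, yet 36 is not a multiple of 108 (since 36 = 0·108 + 36), so 108 ∤ 36.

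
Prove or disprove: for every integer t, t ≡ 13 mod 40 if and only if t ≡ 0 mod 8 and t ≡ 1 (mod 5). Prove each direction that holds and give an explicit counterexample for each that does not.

Neither direction holds.

(⟹) This fails: t = 13 gives 13 ≡ 13 (mod 40) but 13 ≡ 5 (mod 8), so the conjunction on the right does not hold.

(⟸) This fails: t = 16 satisfies both congruences on the right (16 ≡ 0 mod 8 and 16 ≡ 1 mod 5) yet 16 ≡ 16 (mod 40), not 13.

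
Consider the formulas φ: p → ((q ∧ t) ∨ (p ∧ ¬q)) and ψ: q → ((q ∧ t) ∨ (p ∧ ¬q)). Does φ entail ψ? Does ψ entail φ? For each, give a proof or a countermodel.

[⇒] This fails. Under q = T, t = F, p = F, the left side is true but the right side is false.

[⇐] Assume the antecedent. If q is true, the antecedent forces (q = T, t = T, p = F) or (q = T, t = T, p = T), and p → ((q ∧ t) ∨ (p ∧ ¬q)) holds there. If q is false, p → ((q ∧ t) ∨ (p ∧ ¬q)) reduces to true regardless of the other variables. Either way p → ((q ∧ t) ∨ (p ∧ ¬q)) holds.

Not equivalent: only (⇐) holds.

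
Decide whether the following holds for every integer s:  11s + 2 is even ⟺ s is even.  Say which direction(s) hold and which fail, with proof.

(⟹) Suppose 11s + 2 is even. Since 11 is odd, 11s and s have the same parity, so 11s + 2 ≡ s + 2 (mod 2). As 2 is even, 11s + 2 is even exactly when s is even. Thus s is even.

(⟸) Conversely, suppose s is even; write s = 2j. Then 11s + 2 = 11·(2j) + 2 = 2·11j + 2, which is even.

The biconditional holds.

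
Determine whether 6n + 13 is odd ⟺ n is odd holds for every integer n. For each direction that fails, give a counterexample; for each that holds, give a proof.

Only the converse holds.

Converse. Suppose n is odd. Since 6 is even, 6n is even for every n, so 6n + 13 has the same parity as 13, which is odd. Hence 6n + 13 is odd.

Forward direction. This fails: take n = 2. Then 6n + 13 = 25, which is odd, yet n = 2 is even, not odd.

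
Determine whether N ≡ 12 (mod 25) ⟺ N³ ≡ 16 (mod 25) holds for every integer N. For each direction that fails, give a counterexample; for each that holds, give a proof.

(⟹) This fails: take N = 12. Then 12 ≡ 12 (mod 25), but 12³ = 1728 ≡ 3 (mod 25), not 16.

(⟸) This fails: take N = 6. Then 6³ = 216 ≡ 16 (mod 25), yet 6 ≡ 6 (mod 25), not 12.

Both directions fail.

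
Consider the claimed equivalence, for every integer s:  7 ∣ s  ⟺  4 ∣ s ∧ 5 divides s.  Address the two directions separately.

Forward direction. This fails: take s = 7. Certainly 7 ∣ 7, but 4 ∤ 7.

Converse. This fails: take s = 20. Both 4 ∣ 20 and 5 ∣ 20, yet 20 is not a multiple of 7 (since 20 = 2·7 + 6), so 7 ∤ 20.

(⇒) fails and (⇐) fails.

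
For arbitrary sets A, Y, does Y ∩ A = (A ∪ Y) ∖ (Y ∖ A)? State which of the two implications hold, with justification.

The sets are not equal: only the forward inclusion holds.

(⊆) Let x ∈ Y ∩ A. Then x ∈ A ∩ Y, from which x ∈ (A ∪ Y) ∖ (Y ∖ A).

(⊇) This inclusion fails. Take A = {1}, Y = ∅; then 1 ∈ (A ∪ Y) ∖ (Y ∖ A) but 1 ∉ Y ∩ A.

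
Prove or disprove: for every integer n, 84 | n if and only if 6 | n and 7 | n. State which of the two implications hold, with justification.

(⇒) holds; (⇐) fails.

(⇐) This fails: take n = 42. Both 6 ∣ 42 and 7 ∣ 42, yet 42 is not a multiple of 84 (since 42 = 0·84 + 42), so 84 ∤ 42.

(⇒) If 84 ∣ n, write n = 84q. Since 84 = 14·6, n = 6·(14q), so 6 ∣ n; and since 84 = 12·7, n = 7·(12q), so 7 ∣ n.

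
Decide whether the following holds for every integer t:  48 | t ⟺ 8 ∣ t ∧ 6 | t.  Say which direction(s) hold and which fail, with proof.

[⇒] If 48 ∣ t, write t = 48q. Since 48 = 6·8, t = 8·(6q), so 8 ∣ t; and since 48 = 8·6, t = 6·(8q), so 6 ∣ t.

[⇐] This fails: take t = 24. Both 8 ∣ 24 and 6 ∣ 24, yet 24 is not a multiple of 48 (since 24 = 0·48 + 24), so 48 ∤ 24.

(⇒) holds; (⇐) fails.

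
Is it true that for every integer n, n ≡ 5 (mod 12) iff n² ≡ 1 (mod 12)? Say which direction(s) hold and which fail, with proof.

Only the forward direction holds.

[⇐] This fails: take n = 1. Then 1² = 1 ≡ 1 (mod 12), yet 1 ≡ 1 (mod 12), not 5.

[⇒] Suppose n ≡ 5 (mod 12). Write n = 12j + 5. Then (12j + 5)² = 144j² + 120j + 25 = 12(12j² + 10j + 2) + 1, so n² ≡ 1 (mod 12).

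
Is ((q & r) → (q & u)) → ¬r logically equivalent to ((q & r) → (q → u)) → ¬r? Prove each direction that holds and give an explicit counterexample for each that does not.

Forward direction. Assume the antecedent. If r is true, the antecedent forces (r = T, u = F, q = T), and ((q & r) → (q → u)) → ¬r holds there. If r is false, ((q & r) → (q → u)) → ¬r reduces to true regardless of the other variables. Either way ((q & r) → (q → u)) → ¬r holds.

Converse. Assume the antecedent. If r is true, the antecedent forces (r = T, u = F, q = T), and ((q & r) → (q & u)) → ¬r holds there. If r is false, ((q & r) → (q & u)) → ¬r reduces to true regardless of the other variables. Either way ((q & r) → (q & u)) → ¬r holds.

The biconditional holds.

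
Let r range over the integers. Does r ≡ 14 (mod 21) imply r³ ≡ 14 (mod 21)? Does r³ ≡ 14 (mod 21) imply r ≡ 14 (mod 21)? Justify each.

(⟹) Suppose r ≡ 14 (mod 21). Write r = 21j + 14. Then (21j + 14)³ = 9261j³ + 18522j² + 12348j + 2744 = 21(441j³ + 882j² + 588j + 130) + 14, so r³ ≡ 14 (mod 21).

(⟸) Conversely, suppose r³ ≡ 14 (mod 21). The only residue r in {0, …, 20} with r³ ≡ 14 (mod 21) is r = 14, so r ≡ 14 (mod 21).

Both implications hold.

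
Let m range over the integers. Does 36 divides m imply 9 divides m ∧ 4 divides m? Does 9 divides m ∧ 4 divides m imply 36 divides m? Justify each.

Forward direction. If 36 ∣ m, write m = 36q. Since 36 = 4·9, m = 9·(4q), so 9 ∣ m; and since 36 = 9·4, m = 4·(9q), so 4 ∣ m.

Converse. Suppose 9 ∣ m and 4 ∣ m. Any common multiple of 9 and 4 is a multiple of their lcm; here gcd(9, 4) = 1, so lcm(9, 4) = 9·4 = 36, so 36 ∣ m.

Equivalent; both directions hold.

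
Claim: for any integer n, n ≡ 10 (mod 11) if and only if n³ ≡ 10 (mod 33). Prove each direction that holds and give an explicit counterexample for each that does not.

(⇐) The residues r modulo 33 with r³ ≡ 10 (mod 33) are exactly {10}, and each is ≡ 10 (mod 11).

(⇒) This fails: take n = 21. Then 21 ≡ 10 (mod 11), but 21³ = 9261 ≡ 21 (mod 33), not 10.

Only the converse holds.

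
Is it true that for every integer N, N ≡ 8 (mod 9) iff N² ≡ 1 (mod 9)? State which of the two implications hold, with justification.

The forward direction holds; the converse fails.

[⇒] Suppose N ≡ 8 (mod 9). Write N = 9j + 8. Then (9j + 8)² = 81j² + 144j + 64 = 9(9j² + 16j + 7) + 1, so N² ≡ 1 (mod 9).

[⇐] This fails: take N = 1. Then 1² = 1 ≡ 1 (mod 9), yet 1 ≡ 1 (mod 9), not 8.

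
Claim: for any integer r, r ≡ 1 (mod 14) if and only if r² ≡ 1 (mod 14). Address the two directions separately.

Only the forward direction holds.

[⇐] This fails: take r = 13. Then 13² = 169 ≡ 1 (mod 14), yet 13 ≡ 13 (mod 14), not 1.

[⇒] Suppose r ≡ 1 (mod 14). Write r = 14j + 1. Then (14j + 1)² = 196j² + 28j + 1 = 14(14j² + 2j) + 1, so r² ≡ 1 (mod 14).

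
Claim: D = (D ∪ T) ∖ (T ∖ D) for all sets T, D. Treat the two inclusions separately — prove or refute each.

The two sets are equal.

(⊆) Let x ∈ D. Then either x ∈ D and x ∉ T; or x ∈ T ∩ D. In each case x ∈ (D ∪ T) ∖ (T ∖ D), so D ⊆ (D ∪ T) ∖ (T ∖ D).

(⊇) Let x ∈ (D ∪ T) ∖ (T ∖ D). Then either x ∈ D and x ∉ T; or x ∈ T ∩ D. In each case x ∈ D, so (D ∪ T) ∖ (T ∖ D) ⊆ D.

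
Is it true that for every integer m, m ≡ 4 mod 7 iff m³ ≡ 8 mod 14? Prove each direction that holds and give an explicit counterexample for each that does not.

(→) This fails: take m = 11. Then 11 ≡ 4 (mod 7), but 11³ = 1331 ≡ 1 (mod 14), not 8.

(←) This fails: take m = 2. Then 2³ = 8 ≡ 8 (mod 14), yet 2 ≡ 2 (mod 7), not 4.

Neither implication holds.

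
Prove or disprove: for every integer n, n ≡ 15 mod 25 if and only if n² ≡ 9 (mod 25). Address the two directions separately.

(⇒) fails and (⇐) fails.

Forward direction. This fails: take n = 15. Then 15 ≡ 15 (mod 25), but 15² = 225 ≡ 0 (mod 25), not 9.

Converse. This fails: take n = 3. Then 3² = 9 ≡ 9 (mod 25), yet 3 ≡ 3 (mod 25), not 15.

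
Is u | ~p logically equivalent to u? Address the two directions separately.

Only the reverse direction holds.

(⟹) This fails. Under p = F, u = F, the left side is true but the right side is false.

(⟸) Assume the antecedent. If p is true, the antecedent forces (p = T, u = T), and u | ~p holds there. If p is false, u | ~p reduces to true regardless of the other variables. Either way u | ~p holds.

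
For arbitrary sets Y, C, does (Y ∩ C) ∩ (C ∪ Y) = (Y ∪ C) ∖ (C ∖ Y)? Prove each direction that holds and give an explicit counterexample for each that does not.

Forward inclusion. Let x ∈ (Y ∩ C) ∩ (C ∪ Y). Then x ∈ Y ∩ C, from which x ∈ (Y ∪ C) ∖ (C ∖ Y).

Reverse inclusion. This inclusion fails. Take Y = {1}, C = ∅; then 1 ∈ (Y ∪ C) ∖ (C ∖ Y) but 1 ∉ (Y ∩ C) ∩ (C ∪ Y).

(⊆) holds; (⊇) fails.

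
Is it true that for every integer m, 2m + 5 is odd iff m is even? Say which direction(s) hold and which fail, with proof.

Only the reverse direction holds.

(⟹) This fails: take m = 7. Then 2m + 5 = 19, which is odd, yet m = 7 is odd, not even.

(⟸) Suppose m is even. Since 2 is even, 2m is even for every m, so 2m + 5 has the same parity as 5, which is odd. Hence 2m + 5 is odd.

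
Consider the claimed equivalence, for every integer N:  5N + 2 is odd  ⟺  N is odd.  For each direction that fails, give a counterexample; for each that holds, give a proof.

Both directions hold.

(⇐) Suppose N is odd; write N = 2j + 1. Then 5N + 2 = 5·(2j + 1) + 2 = 2·5j + 7, which is odd.

(⇒) Suppose 5N + 2 is odd. Since 5 is odd, 5N and N have the same parity, so 5N + 2 ≡ N + 2 (mod 2). As 2 is even, 5N + 2 is odd exactly when N is odd. Thus N is odd.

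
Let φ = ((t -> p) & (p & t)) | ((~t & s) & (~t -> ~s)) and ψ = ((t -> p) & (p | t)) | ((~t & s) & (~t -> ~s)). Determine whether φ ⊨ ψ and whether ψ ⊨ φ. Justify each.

Not equivalent: only (⇒) holds.

(→) Assume the antecedent. If t is true, the antecedent forces (t = T, p = T, s = F) or (t = T, p = T, s = T), and the consequent holds there. If t is false, the antecedent cannot hold. Either way the consequent holds.

(←) This fails. Under t = F, p = T, s = F, the left side is false but the right side is true.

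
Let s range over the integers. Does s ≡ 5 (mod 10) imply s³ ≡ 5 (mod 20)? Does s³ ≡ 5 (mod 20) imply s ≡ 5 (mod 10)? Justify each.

Only the reverse direction holds.

(⇒) This fails: take s = 15. Then 15 ≡ 5 (mod 10), but 15³ = 3375 ≡ 15 (mod 20), not 5.

(⇐) Conversely, the residues r modulo 20 with r³ ≡ 5 (mod 20) are exactly {5}, and each is ≡ 5 (mod 10).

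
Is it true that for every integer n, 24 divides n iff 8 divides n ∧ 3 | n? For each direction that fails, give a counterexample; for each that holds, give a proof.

Both implications hold.

(→) If 24 ∣ n, write n = 24q. Since 24 = 3·8, n = 8·(3q), so 8 ∣ n; and since 24 = 8·3, n = 3·(8q), so 3 ∣ n.

(←) Suppose 8 ∣ n and 3 ∣ n. Any common multiple of 8 and 3 is a multiple of their lcm; here gcd(8, 3) = 1, so lcm(8, 3) = 8·3 = 24, so 24 ∣ n.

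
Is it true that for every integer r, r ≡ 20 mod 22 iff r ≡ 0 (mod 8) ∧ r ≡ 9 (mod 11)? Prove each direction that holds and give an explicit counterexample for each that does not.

Forward direction. This fails: r = 42 gives 42 ≡ 20 (mod 22) but 42 ≡ 2 (mod 8), so the conjunction on the right does not hold.

Converse. If r ≡ 0 (mod 8) and r ≡ 9 (mod 11), then by the Chinese remainder theorem r ≡ 64 (mod 88). Since 64 ≡ 20 (mod 22) and 22 ∣ 88, we get r ≡ 20 (mod 22).

Only the reverse direction holds.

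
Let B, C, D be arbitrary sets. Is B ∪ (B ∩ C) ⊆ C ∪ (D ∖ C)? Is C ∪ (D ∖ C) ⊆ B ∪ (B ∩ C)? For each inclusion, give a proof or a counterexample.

(⊆) This inclusion fails. Take B = {1}, C = ∅, D = ∅; then 1 ∈ B ∪ (B ∩ C) but 1 ∉ C ∪ (D ∖ C).

(⊇) This inclusion fails. Take B = ∅, C = {1}, D = ∅; then 1 ∈ C ∪ (D ∖ C) but 1 ∉ B ∪ (B ∩ C).

Neither inclusion holds.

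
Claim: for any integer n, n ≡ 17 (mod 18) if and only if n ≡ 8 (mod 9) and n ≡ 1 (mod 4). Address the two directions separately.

Only the reverse direction holds.

Forward direction. This fails: n = 35 gives 35 ≡ 17 (mod 18) but 35 ≡ 3 (mod 4), so the conjunction on the right does not hold.

Converse. If n ≡ 8 (mod 9) and n ≡ 1 (mod 4), then by the Chinese remainder theorem n ≡ 17 (mod 36). Since 17 ≡ 17 (mod 18) and 18 ∣ 36, we get n ≡ 17 (mod 18).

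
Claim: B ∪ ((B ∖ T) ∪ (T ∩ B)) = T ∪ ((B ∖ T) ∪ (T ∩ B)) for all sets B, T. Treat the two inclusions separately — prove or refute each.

Only the forward inclusion holds.

Forward inclusion. Let x ∈ B ∪ ((B ∖ T) ∪ (T ∩ B)). Then either x ∈ B and x ∉ T; or x ∈ B ∩ T. In each case x ∈ T ∪ ((B ∖ T) ∪ (T ∩ B)), so B ∪ ((B ∖ T) ∪ (T ∩ B)) ⊆ T ∪ ((B ∖ T) ∪ (T ∩ B)).

Reverse inclusion. This inclusion fails. Take B = ∅, T = {1}; then 1 ∈ T ∪ ((B ∖ T) ∪ (T ∩ B)) but 1 ∉ B ∪ ((B ∖ T) ∪ (T ∩ B)).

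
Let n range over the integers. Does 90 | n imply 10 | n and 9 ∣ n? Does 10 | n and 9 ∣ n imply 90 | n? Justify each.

Both directions hold.

(⟹) If 90 ∣ n, write n = 90q. Since 90 = 9·10, n = 10·(9q), so 10 ∣ n; and since 90 = 10·9, n = 9·(10q), so 9 ∣ n.

(⟸) Suppose 10 ∣ n and 9 ∣ n. Any common multiple of 10 and 9 is a multiple of their lcm; here gcd(10, 9) = 1, so lcm(10, 9) = 10·9 = 90, so 90 ∣ n.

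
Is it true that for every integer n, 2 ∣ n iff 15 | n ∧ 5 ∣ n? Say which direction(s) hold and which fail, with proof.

Neither direction holds.

(→) This fails: take n = 2. Certainly 2 ∣ 2, but 15 ∤ 2.

(←) This fails: take n = 15. Both 15 ∣ 15 and 5 ∣ 15, yet 15 is not a multiple of 2 (since 15 = 7·2 + 1), so 2 ∤ 15.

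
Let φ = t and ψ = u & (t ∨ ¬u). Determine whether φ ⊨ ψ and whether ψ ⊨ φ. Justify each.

Not equivalent: only (⇐) holds.

[⇒] This fails. Under u = F, t = T, the left side is true but the right side is false.

[⇐] Assume the antecedent. If u is true, the antecedent forces (u = T, t = T), and t holds there. If u is false, the antecedent cannot hold. Either way t holds.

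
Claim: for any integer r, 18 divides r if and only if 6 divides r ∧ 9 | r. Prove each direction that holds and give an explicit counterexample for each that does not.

(→) If 18 ∣ r, write r = 18q. Since 18 = 3·6, r = 6·(3q), so 6 ∣ r; and since 18 = 2·9, r = 9·(2q), so 9 ∣ r.

(←) Suppose 6 ∣ r and 9 ∣ r. Any common multiple of 6 and 9 is a multiple of their lcm; here lcm(6, 9) = 6·9/gcd(6, 9) = 54/3 = 18, so 18 ∣ r.

Both implications hold.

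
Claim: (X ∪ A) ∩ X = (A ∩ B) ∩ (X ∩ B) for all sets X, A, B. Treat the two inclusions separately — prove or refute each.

The sets are not equal: only the reverse inclusion holds.

Forward inclusion. This inclusion fails. Take X = {1}, A = ∅, B = ∅; then 1 ∈ (X ∪ A) ∩ X but 1 ∉ (A ∩ B) ∩ (X ∩ B).

Reverse inclusion. Let x ∈ (A ∩ B) ∩ (X ∩ B). Then x ∈ X ∩ A ∩ B, from which x ∈ (X ∪ A) ∩ X.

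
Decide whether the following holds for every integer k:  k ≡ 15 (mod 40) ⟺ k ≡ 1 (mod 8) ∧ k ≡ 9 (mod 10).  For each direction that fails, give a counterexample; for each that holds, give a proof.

(⇒) fails and (⇐) fails.

(→) This fails: k = 15 gives 15 ≡ 15 (mod 40) but 15 ≡ 7 (mod 8), so the conjunction on the right does not hold.

(←) This fails: k = 9 satisfies both congruences on the right (9 ≡ 1 mod 8 and 9 ≡ 9 mod 10) yet 9 ≡ 9 (mod 40), not 15.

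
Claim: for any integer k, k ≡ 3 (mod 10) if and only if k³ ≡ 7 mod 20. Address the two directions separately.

[⇐] The residues r modulo 20 with r³ ≡ 7 (mod 20) are exactly {3}, and each is ≡ 3 (mod 10).

[⇒] This fails: take k = 13. Then 13 ≡ 3 (mod 10), but 13³ = 2197 ≡ 17 (mod 20), not 7.

The forward direction fails; the converse holds.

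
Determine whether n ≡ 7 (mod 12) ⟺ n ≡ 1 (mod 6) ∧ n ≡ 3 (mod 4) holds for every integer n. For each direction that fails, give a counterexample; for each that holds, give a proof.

The biconditional holds.

(⟸) If n ≡ 1 (mod 6) and n ≡ 3 (mod 4), then by the Chinese remainder theorem n ≡ 7 (mod 12). This is exactly n ≡ 7 (mod 12).

(⟹) Suppose n ≡ 7 (mod 12); write n = 12j + 7. Since 6 ∣ 12, reducing mod 6 gives n ≡ 7 ≡ 1 (mod 6); since 4 ∣ 12, reducing mod 4 gives n ≡ 7 ≡ 3 (mod 4).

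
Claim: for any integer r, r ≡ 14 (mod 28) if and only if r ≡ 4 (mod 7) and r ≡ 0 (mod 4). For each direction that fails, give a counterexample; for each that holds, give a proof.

Neither implication holds.

Forward direction. This fails: r = 14 gives 14 ≡ 14 (mod 28) but 14 ≡ 0 (mod 7), so the conjunction on the right does not hold.

Converse. This fails: r = 4 satisfies both congruences on the right (4 ≡ 4 mod 7 and 4 ≡ 0 mod 4) yet 4 ≡ 4 (mod 28), not 14.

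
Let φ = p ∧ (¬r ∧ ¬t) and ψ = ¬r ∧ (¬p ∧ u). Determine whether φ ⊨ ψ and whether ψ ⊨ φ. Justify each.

(⇒) fails and (⇐) fails.

(⟹) This fails. Under r = F, u = F, p = T, t = F, the left side is true but the right side is false.

(⟸) This fails. Under r = F, u = T, p = F, t = F, the left side is false but the right side is true.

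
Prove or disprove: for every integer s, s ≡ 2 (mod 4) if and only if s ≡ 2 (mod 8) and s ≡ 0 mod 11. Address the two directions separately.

The forward direction fails; the converse holds.

(→) This fails: s = 2 gives 2 ≡ 2 (mod 4) but 2 ≡ 2 (mod 11), so the conjunction on the right does not hold.

(←) Conversely, if s ≡ 2 (mod 8) and s ≡ 0 (mod 11), then by the Chinese remainder theorem s ≡ 66 (mod 88). Since 66 ≡ 2 (mod 4) and 4 ∣ 88, we get s ≡ 2 (mod 4).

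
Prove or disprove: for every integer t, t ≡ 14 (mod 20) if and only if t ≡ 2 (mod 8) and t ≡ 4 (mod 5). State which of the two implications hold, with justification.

[⇒] This fails: t = 14 gives 14 ≡ 14 (mod 20) but 14 ≡ 6 (mod 8), so the conjunction on the right does not hold.

[⇐] Conversely, if t ≡ 2 (mod 8) and t ≡ 4 (mod 5), then by the Chinese remainder theorem t ≡ 34 (mod 40). Since 34 ≡ 14 (mod 20) and 20 ∣ 40, we get t ≡ 14 (mod 20).

Only the reverse direction holds.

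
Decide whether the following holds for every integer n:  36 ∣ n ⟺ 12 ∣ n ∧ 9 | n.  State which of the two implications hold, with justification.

Both directions hold; the statement is true.

(→) If 36 ∣ n, write n = 36q. Since 36 = 3·12, n = 12·(3q), so 12 ∣ n; and since 36 = 4·9, n = 9·(4q), so 9 ∣ n.

(←) Suppose 12 ∣ n and 9 ∣ n. Any common multiple of 12 and 9 is a multiple of their lcm; here lcm(12, 9) = 12·9/gcd(12, 9) = 108/3 = 36, so 36 ∣ n.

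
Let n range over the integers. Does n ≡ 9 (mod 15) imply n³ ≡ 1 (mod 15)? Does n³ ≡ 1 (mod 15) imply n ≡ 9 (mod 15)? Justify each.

(⟹) This fails: take n = 9. Then 9 ≡ 9 (mod 15), but 9³ = 729 ≡ 9 (mod 15), not 1.

(⟸) This fails: take n = 1. Then 1³ = 1 ≡ 1 (mod 15), yet 1 ≡ 1 (mod 15), not 9.

Both directions fail.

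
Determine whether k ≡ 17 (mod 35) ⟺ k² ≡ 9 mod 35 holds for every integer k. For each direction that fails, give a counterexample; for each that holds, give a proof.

Only the forward implication holds.

(⟹) Suppose k ≡ 17 (mod 35). Write k = 35j + 17. Then (35j + 17)² = 1225j² + 1190j + 289 = 35(35j² + 34j + 8) + 9, so k² ≡ 9 (mod 35).

(⟸) This fails: take k = 3. Then 3² = 9 ≡ 9 (mod 35), yet 3 ≡ 3 (mod 35), not 17.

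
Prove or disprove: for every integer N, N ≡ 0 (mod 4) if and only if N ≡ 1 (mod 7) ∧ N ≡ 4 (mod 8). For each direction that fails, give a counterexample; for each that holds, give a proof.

The forward direction fails; the converse holds.

(→) This fails: N = 0 gives 0 ≡ 0 (mod 4) but 0 ≡ 0 (mod 7), so the conjunction on the right does not hold.

(←) Conversely, if N ≡ 1 (mod 7) and N ≡ 4 (mod 8), then by the Chinese remainder theorem N ≡ 36 (mod 56). Since 36 ≡ 0 (mod 4) and 4 ∣ 56, we get N ≡ 0 (mod 4).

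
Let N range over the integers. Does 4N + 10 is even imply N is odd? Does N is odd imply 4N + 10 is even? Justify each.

(⇒) fails; (⇐) holds.

(→) This fails: take N = 2. Then 4N + 10 = 18, which is even, yet N = 2 is even, not odd.

(←) Suppose N is odd. Since 4 is even, 4N is even for every N, so 4N + 10 has the same parity as 10, which is even. Hence 4N + 10 is even.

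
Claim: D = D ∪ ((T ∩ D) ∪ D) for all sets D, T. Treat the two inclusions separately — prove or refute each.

Both inclusions hold; the sets are equal.

(⟸) Let x ∈ D ∪ ((T ∩ D) ∪ D). Then either x ∈ D and x ∉ T; or x ∈ D ∩ T. In each case x ∈ D, so D ∪ ((T ∩ D) ∪ D) ⊆ D.

(⟹) Let x ∈ D. Then either x ∈ D and x ∉ T; or x ∈ D ∩ T. In each case x ∈ D ∪ ((T ∩ D) ∪ D), so D ⊆ D ∪ ((T ∩ D) ∪ D).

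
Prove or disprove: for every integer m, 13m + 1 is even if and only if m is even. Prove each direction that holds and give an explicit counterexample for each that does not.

(⟹) This fails: m = 3 gives 13m + 1 = 40, which is even, but 3 is odd, not even.

(⟸) This also fails: m = 6 is even, but 13m + 1 = 79 is odd, not even.

(⇒) fails and (⇐) fails.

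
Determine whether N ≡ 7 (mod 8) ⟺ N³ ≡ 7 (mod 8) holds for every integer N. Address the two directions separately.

(⇒) Suppose N ≡ 7 (mod 8). Write N = 8j + 7. Then (8j + 7)³ = 512j³ + 1344j² + 1176j + 343 = 8(64j³ + 168j² + 147j + 42) + 7, so N³ ≡ 7 (mod 8).

(⇐) For the converse, argue contrapositively. If N ≢ 7 (mod 8), then N is congruent to one of 0, 1, 2, 3, 4, 5, 6 modulo 8, and these give N³ ≡ 0, 1, 0, 3, 0, 5, 0 respectively — never 7.

The biconditional holds.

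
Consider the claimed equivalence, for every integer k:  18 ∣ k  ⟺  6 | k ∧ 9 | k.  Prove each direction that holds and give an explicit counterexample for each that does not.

Equivalent; both directions hold.

Converse. Suppose 6 ∣ k and 9 ∣ k. Any common multiple of 6 and 9 is a multiple of their lcm; here lcm(6, 9) = 6·9/gcd(6, 9) = 54/3 = 18, so 18 ∣ k.

Forward direction. If 18 ∣ k, write k = 18q. Since 18 = 3·6, k = 6·(3q), so 6 ∣ k; and since 18 = 2·9, k = 9·(2q), so 9 ∣ k.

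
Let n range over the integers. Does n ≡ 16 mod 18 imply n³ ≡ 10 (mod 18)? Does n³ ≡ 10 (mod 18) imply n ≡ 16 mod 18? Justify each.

Only the forward direction holds.

(⟸) This fails: take n = 4. Then 4³ = 64 ≡ 10 (mod 18), yet 4 ≡ 4 (mod 18), not 16.

(⟹) Suppose n ≡ 16 mod 18. Write n = 18j + 16. Then (18j + 16)³ = 5832j³ + 15552j² + 13824j + 4096 = 18(324j³ + 864j² + 768j + 227) + 10, so n³ ≡ 10 (mod 18).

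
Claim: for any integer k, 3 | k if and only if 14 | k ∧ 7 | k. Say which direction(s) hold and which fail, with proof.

(⟹) This fails: take k = 3. Certainly 3 ∣ 3, but 14 ∤ 3.

(⟸) This fails: take k = 14. Both 14 ∣ 14 and 7 ∣ 14, yet 14 is not a multiple of 3 (since 14 = 4·3 + 2), so 3 ∤ 14.

Both directions fail.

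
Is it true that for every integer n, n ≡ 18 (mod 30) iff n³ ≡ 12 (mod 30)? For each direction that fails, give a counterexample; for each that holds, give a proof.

Both directions hold.

Forward direction. Suppose n ≡ 18 (mod 30). Write n = 30j + 18. Then (30j + 18)³ = 27000j³ + 48600j² + 29160j + 5832 = 30(900j³ + 1620j² + 972j + 194) + 12, so n³ ≡ 12 (mod 30).

Converse. Suppose n³ ≡ 12 (mod 30). The only residue r in {0, …, 29} with r³ ≡ 12 (mod 30) is r = 18, so n ≡ 18 (mod 30).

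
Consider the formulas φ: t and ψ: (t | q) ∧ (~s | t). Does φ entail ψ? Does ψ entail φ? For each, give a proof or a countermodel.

Only the forward implication holds.

(←) This fails. Under s = F, q = T, t = F, the left side is false but the right side is true.

(→) Assume the antecedent. If s is true, the antecedent forces (s = T, q = F, t = T) or (s = T, q = T, t = T), and (t | q) ∧ (~s | t) holds there. If s is false, the antecedent forces (s = F, q = F, t = T) or (s = F, q = T, t = T), and (t | q) ∧ (~s | t) holds there. Either way (t | q) ∧ (~s | t) holds.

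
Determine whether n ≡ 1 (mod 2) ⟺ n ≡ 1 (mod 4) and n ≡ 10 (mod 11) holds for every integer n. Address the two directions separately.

Only the converse holds.

(⟹) This fails: n = 1 gives 1 ≡ 1 (mod 2) but 1 ≡ 1 (mod 11), so the conjunction on the right does not hold.

(⟸) Conversely, if n ≡ 1 (mod 4) and n ≡ 10 (mod 11), then by the Chinese remainder theorem n ≡ 21 (mod 44). Since 21 ≡ 1 (mod 2) and 2 ∣ 44, we get n ≡ 1 (mod 2).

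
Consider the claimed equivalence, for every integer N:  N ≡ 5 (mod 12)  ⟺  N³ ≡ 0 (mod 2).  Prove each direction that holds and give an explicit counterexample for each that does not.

Both directions fail.

(⟹) This fails: take N = 5. Then 5 ≡ 5 (mod 12), but 5³ = 125 ≡ 1 (mod 2), not 0.

(⟸) This fails: take N = 0. Then 0³ = 0 ≡ 0 (mod 2), yet 0 ≡ 0 (mod 12), not 5.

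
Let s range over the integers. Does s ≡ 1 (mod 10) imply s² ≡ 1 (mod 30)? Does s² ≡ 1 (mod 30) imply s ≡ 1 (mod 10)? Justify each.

Both directions fail.

(⇒) This fails: take s = 21. Then 21 ≡ 1 (mod 10), but 21² = 441 ≡ 21 (mod 30), not 1.

(⇐) This fails: take s = 19. Then 19² = 361 ≡ 1 (mod 30), yet 19 ≡ 9 (mod 10), not 1.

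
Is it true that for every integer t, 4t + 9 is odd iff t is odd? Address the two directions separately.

(→) This fails: take t = 4. Then 4t + 9 = 25, which is odd, yet t = 4 is even, not odd.

(←) Suppose t is odd. Since 4 is even, 4t is even for every t, so 4t + 9 has the same parity as 9, which is odd. Hence 4t + 9 is odd.

Only the converse holds.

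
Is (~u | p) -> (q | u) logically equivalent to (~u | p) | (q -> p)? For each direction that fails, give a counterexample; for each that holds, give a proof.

Forward direction. This fails. Under p = F, u = T, q = T, the left side is true but the right side is false.

Converse. This fails. Under p = F, u = F, q = F, the left side is false but the right side is true.

Neither implication holds.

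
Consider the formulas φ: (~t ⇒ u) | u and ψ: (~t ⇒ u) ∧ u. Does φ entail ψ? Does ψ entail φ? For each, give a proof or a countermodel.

(⇒) fails; (⇐) holds.

Forward direction. This fails. Under t = T, u = F, the left side is true but the right side is false.

Converse. Assume the antecedent. If t is true, (~t ⇒ u) | u reduces to true regardless of the other variables. If t is false, the antecedent forces (t = F, u = T), and (~t ⇒ u) | u holds there. Either way (~t ⇒ u) | u holds.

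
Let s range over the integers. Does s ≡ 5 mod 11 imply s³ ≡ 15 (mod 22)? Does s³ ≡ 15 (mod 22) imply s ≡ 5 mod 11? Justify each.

(⇐) The residues r modulo 22 with r³ ≡ 15 (mod 22) are exactly {5}, and each is ≡ 5 (mod 11).

(⇒) This fails: take s = 16. Then 16 ≡ 5 (mod 11), but 16³ = 4096 ≡ 4 (mod 22), not 15.

Only the reverse direction holds.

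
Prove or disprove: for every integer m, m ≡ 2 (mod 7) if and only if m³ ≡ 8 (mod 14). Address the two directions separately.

(→) This fails: take m = 9. Then 9 ≡ 2 (mod 7), but 9³ = 729 ≡ 1 (mod 14), not 8.

(←) This fails: take m = 4. Then 4³ = 64 ≡ 8 (mod 14), yet 4 ≡ 4 (mod 7), not 2.

Neither implication holds.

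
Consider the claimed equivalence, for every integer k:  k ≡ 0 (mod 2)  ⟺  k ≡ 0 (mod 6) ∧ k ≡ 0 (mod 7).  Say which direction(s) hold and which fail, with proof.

(→) This fails: k = 2 gives 2 ≡ 0 (mod 2) but 2 ≡ 2 (mod 6), so the conjunction on the right does not hold.

(←) Conversely, if k ≡ 0 (mod 6) and k ≡ 0 (mod 7), then by the Chinese remainder theorem k ≡ 0 (mod 42). Since 0 ≡ 0 (mod 2) and 2 ∣ 42, we get k ≡ 0 (mod 2).

Not equivalent: only (⇐) holds.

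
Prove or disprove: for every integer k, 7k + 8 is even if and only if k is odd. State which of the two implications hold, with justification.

(→) This fails: k = 4 gives 7k + 8 = 36, which is even, but 4 is even, not odd.

(←) This also fails: k = 3 is odd, but 7k + 8 = 29 is odd, not even.

Neither implication holds.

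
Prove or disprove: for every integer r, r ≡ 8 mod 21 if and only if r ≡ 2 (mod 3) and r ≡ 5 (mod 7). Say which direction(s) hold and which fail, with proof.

Neither implication holds.

[⇒] This fails: r = 8 gives 8 ≡ 8 (mod 21) but 8 ≡ 1 (mod 7), so the conjunction on the right does not hold.

[⇐] This fails: r = 5 satisfies both congruences on the right (5 ≡ 2 mod 3 and 5 ≡ 5 mod 7) yet 5 ≡ 5 (mod 21), not 8.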